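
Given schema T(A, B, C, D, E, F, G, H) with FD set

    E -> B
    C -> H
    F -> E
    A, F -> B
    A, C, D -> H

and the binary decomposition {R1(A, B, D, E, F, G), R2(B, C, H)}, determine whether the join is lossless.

Common attributes: R1 ∩ R2 = {B}.
No dependency enlarges {B}, so (B)⁺ = {B}.
The closure contains neither all of R1 = {A, B, D, E, F, G} nor all of R2 = {B, C, H}, so the common attributes are not a superkey of either fragment. The join is lossy.

No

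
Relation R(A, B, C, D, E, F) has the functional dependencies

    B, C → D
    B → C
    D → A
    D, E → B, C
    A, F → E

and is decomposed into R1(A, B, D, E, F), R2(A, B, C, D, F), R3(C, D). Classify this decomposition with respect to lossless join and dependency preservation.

Lossless test (chase): Rows 1 and 2 agree on B; apply B→C and equate their C entries. Rows 1 and 3 agree on D; apply D→A and equate their A entries. Rows 1 and 2 agree on A, F; apply A, F→E and equate their E entries. Row 1 is now all distinguished symbols — the join is lossless.
Dependency preservation: D, E → B, C is not contained in any single fragment, but the restricted closure of its left-hand side across the fragments still reaches the right-hand side; the remaining FDs each lie inside some fragment. All dependencies are preserved.

lossless and dependency-preserving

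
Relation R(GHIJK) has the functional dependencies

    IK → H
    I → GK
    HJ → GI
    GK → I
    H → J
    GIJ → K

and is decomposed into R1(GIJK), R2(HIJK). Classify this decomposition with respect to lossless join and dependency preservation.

Lossless test: (IJK)⁺ = {GHIJK}, which contains all of one fragment — lossless.
Dependency preservation: HJ → GI is not contained in any single fragment, but the restricted closure of its left-hand side across the fragments still reaches the right-hand side; the remaining FDs each lie inside some fragment. All dependencies are preserved.

lossless and dependency-preserving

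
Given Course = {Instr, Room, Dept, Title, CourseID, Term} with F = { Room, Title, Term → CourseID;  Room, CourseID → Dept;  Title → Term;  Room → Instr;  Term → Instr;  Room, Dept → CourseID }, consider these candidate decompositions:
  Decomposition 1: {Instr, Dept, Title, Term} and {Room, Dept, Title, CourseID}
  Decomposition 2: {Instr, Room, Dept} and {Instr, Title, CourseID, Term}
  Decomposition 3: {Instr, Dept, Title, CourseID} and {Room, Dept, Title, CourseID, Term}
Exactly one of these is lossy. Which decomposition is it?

Decomposition 2

Decomposition 1: common = {Dept, Title}, closure = {Instr, Dept, Title, Term} → lossless.
Decomposition 2: common = {Instr}, closure = {Instr} → lossy.
Decomposition 3: common = {Dept, Title, CourseID}, closure = {Instr, Dept, Title, CourseID, Term} → lossless.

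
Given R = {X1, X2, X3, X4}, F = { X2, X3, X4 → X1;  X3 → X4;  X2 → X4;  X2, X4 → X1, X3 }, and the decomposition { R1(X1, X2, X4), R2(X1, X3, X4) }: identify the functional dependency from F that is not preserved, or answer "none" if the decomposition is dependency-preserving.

Check X2, X4 → X1, X3: no single fragment contains all of {X1, X2, X3, X4}, and the restricted closure of {X2, X4} across the fragments never reaches {X1, X3}.
X2, X3, X4 → X1 is preserved.
X3 → X4 is preserved.
X2 → X4 is preserved.

X2, X4 → X1, X3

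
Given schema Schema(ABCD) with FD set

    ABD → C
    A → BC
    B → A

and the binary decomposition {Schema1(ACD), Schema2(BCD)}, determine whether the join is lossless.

No

Common attributes: Schema1 ∩ Schema2 = {CD}.
No dependency enlarges {CD}, so (CD)⁺ = {CD}.
The closure contains neither all of Schema1 = {ACD} nor all of Schema2 = {BCD}, so the common attributes are not a superkey of either fragment. The join is lossy.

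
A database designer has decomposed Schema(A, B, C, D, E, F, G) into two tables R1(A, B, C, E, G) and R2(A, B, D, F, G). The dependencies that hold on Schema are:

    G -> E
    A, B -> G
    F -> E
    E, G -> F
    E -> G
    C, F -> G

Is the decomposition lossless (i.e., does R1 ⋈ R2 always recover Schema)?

Common attributes: R1 ∩ R2 = {A, B, G}.
Closure of {A, B, G}: G → E applies, adding E; E, G → F applies, adding F. So (A, B, G)⁺ = {A, B, E, F, G}.
The closure contains neither all of R1 = {A, B, C, E, G} nor all of R2 = {A, B, D, F, G}, so the common attributes are not a superkey of either fragment. The join is lossy.

No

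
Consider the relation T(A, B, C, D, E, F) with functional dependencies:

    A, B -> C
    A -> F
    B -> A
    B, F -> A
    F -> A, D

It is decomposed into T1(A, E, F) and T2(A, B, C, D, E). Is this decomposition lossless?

Yes

Common attributes: T1 ∩ T2 = {A, E}.
Closure of {A, E}: A → F applies, adding F; F → A, D applies, adding D. So (A, E)⁺ = {A, D, E, F}.
This closure contains every attribute of T1, so T1 ∩ T2 → T1. The join is lossless.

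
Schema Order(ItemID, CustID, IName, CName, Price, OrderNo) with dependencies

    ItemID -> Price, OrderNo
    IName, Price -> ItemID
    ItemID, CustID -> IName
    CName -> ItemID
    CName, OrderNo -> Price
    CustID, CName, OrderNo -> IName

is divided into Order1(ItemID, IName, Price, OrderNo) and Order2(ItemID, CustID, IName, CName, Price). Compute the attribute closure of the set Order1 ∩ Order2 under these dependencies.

ItemID, IName, Price, OrderNo

Order1 ∩ Order2 = {ItemID, IName, Price}.
ItemID → Price, OrderNo applies, adding OrderNo
Closure: {ItemID, IName, Price, OrderNo}.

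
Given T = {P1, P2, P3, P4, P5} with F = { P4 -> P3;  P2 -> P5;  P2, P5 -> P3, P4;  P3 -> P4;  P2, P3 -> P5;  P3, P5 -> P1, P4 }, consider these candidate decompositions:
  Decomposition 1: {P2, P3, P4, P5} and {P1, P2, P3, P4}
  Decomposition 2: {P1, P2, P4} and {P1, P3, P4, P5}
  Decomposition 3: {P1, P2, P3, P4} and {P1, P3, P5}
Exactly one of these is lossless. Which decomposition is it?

Decomposition 1

Decomposition 1: common = {P2, P3, P4}, closure = {P1, P2, P3, P4, P5} → lossless.
Decomposition 2: common = {P1, P4}, closure = {P1, P3, P4} → lossy.
Decomposition 3: common = {P1, P3}, closure = {P1, P3, P4} → lossy.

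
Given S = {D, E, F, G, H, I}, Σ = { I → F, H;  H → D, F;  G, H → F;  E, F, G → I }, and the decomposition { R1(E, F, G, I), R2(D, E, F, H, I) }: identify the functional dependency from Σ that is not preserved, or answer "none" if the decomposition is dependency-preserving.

none

I → F, H lies within R2.
H → D, F lies within R2.
G, H → F: restricted closure across fragments reaches F.
E, F, G → I lies within R1.
Every dependency is enforceable on the fragments, so the decomposition is dependency-preserving.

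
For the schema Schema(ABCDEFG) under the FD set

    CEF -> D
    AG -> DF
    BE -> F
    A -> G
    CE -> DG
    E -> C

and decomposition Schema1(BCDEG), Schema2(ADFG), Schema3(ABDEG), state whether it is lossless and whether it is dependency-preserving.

Lossless test (chase): Rows 2 and 3 agree on AG; apply AG→DF and equate their DF entries. Rows 1 and 3 agree on BE; apply BE→F and equate their F entries. Rows 1 and 3 agree on E; apply E→C and equate their C entries. Row 3 is now all distinguished symbols — the join is lossless.
Dependency preservation: the restricted closure of {BE} across the fragments never reaches {F}, so BE → F cannot be enforced without a join — not preserved.

lossless but not dependency-preserving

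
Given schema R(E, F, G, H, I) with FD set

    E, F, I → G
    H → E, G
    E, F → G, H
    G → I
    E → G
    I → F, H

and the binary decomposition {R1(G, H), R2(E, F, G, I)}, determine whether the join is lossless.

Yes

Common attributes: R1 ∩ R2 = {G}.
Closure of {G}: G → I applies, adding I; I → F, H applies, adding F, H; H → E, G applies, adding E. So (G)⁺ = {E, F, G, H, I}.
This closure contains every attribute of R1, so R1 ∩ R2 → R1. The join is lossless.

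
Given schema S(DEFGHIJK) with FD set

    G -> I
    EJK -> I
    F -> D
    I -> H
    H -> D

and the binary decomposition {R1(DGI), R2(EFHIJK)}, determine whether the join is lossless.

Common attributes: R1 ∩ R2 = {I}.
Closure of {I}: I → H applies, adding H; H → D applies, adding D. So (I)⁺ = {DHI}.
The closure contains neither all of R1 = {DGI} nor all of R2 = {EFHIJK}, so the common attributes are not a superkey of either fragment. The join is lossy.

No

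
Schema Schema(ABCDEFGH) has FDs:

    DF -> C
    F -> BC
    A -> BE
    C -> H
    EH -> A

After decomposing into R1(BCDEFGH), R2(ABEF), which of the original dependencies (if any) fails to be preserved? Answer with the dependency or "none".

EH -> A

Check EH → A: no single fragment contains all of {AEH}, and the restricted closure of {EH} across the fragments never reaches {A}.
DF → C is preserved.
F → BC is preserved.
A → BE is preserved.
C → H is preserved.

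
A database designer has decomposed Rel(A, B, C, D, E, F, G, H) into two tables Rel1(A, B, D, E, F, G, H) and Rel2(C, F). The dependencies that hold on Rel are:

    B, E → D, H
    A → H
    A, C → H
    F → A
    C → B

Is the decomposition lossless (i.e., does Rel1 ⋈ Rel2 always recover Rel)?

No

Common attributes: Rel1 ∩ Rel2 = {F}.
Closure of {F}: F → A applies, adding A; A → H applies, adding H. So (F)⁺ = {A, F, H}.
The closure contains neither all of Rel1 = {A, B, D, E, F, G, H} nor all of Rel2 = {C, F}, so the common attributes are not a superkey of either fragment. The join is lossy.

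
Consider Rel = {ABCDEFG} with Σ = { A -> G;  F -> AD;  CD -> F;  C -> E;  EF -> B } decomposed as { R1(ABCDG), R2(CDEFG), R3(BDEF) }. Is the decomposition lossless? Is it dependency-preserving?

lossless but not dependency-preserving

Lossless test (chase): Rows 2 and 3 agree on F; apply F→AD and equate their AD entries. Rows 1 and 2 agree on CD; apply CD→F and equate their F entries. Rows 1 and 2 agree on C; apply C→E and equate their E entries. Rows 1 and 2 agree on EF; apply EF→B and equate their B entries. Rows 2 and 3 agree on A; apply A→G and equate their G entries. Rows 1 and 2 agree on F; apply F→AD and equate their AD entries. Row 1 is now all distinguished symbols — the join is lossless.
Dependency preservation: the restricted closure of {F} across the fragments never reaches {AD}, so F → AD cannot be enforced without a join — not preserved.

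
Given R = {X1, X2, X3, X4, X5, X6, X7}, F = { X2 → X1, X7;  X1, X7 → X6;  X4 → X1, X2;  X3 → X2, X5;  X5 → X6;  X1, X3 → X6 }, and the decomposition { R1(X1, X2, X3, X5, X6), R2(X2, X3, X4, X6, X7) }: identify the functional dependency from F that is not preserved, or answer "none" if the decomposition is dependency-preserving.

X1, X7 → X6

Check X1, X7 → X6: no single fragment contains all of {X1, X6, X7}, and the restricted closure of {X1, X7} across the fragments never reaches {X6}.
X2 → X1, X7 is preserved.
X4 → X1, X2 is preserved.
X3 → X2, X5 is preserved.
X5 → X6 is preserved.
X1, X3 → X6 is preserved.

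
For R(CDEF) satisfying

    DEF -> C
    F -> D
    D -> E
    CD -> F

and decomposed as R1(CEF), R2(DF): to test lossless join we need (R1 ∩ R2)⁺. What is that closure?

R1 ∩ R2 = {F}.
F → D applies, adding D
D → E applies, adding E
DEF → C applies, adding C
Closure: {CDEF}.

CDEF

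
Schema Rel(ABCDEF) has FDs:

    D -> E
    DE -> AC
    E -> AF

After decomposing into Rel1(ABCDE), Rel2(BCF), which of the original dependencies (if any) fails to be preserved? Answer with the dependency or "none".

Check E → AF: no single fragment contains all of {AEF}, and the restricted closure of {E} across the fragments never reaches {AF}.
D → E is preserved.
DE → AC is preserved.

E -> AF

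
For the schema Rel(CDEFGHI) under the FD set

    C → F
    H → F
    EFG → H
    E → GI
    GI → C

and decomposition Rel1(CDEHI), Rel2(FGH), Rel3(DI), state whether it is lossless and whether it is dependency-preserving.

Lossless test (chase): Rows 1 and 2 agree on H; apply H→F and equate their F entries. No row becomes fully distinguished — the join is lossy.
Dependency preservation: the restricted closure of {C} across the fragments never reaches {F}, so C → F cannot be enforced without a join — not preserved.

lossy and not dependency-preserving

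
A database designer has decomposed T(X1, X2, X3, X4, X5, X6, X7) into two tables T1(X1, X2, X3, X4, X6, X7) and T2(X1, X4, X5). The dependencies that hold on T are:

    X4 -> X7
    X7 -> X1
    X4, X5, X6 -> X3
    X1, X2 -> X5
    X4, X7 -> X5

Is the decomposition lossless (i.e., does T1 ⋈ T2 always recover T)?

Yes

Common attributes: T1 ∩ T2 = {X1, X4}.
Closure of {X1, X4}: X4 → X7 applies, adding X7; X4, X7 → X5 applies, adding X5. So (X1, X4)⁺ = {X1, X4, X5, X7}.
This closure contains every attribute of T2, so T1 ∩ T2 → T2. The join is lossless.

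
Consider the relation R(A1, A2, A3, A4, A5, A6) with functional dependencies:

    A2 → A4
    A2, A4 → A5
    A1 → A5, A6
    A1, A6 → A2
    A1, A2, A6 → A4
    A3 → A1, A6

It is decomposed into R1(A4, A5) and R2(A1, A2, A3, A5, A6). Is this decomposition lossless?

No

Common attributes: R1 ∩ R2 = {A5}.
No dependency enlarges {A5}, so (A5)⁺ = {A5}.
The closure contains neither all of R1 = {A4, A5} nor all of R2 = {A1, A2, A3, A5, A6}, so the common attributes are not a superkey of either fragment. The join is lossy.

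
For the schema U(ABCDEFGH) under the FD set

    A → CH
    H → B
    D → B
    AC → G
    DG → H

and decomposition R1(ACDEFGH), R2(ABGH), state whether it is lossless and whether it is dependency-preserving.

Lossless test: (AGH)⁺ = {ABCGH}, which contains all of one fragment — lossless.
Dependency preservation: the restricted closure of {D} across the fragments never reaches {B}, so D → B cannot be enforced without a join — not preserved.

lossless but not dependency-preserving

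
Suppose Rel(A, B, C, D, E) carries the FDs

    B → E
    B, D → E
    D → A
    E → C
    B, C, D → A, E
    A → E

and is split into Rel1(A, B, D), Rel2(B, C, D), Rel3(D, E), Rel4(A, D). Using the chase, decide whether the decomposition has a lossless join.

Chase test. Columns are A, B, C, D, E; row i has aⱼ where attribute j ∈ Reli, else bᵢⱼ.
Initial tableau (one row per fragment):
  row 1: a1 a2 b13 a4 b15
  row 2: b21 a2 a3 a4 b25
  row 3: b31 b32 b33 a4 a5
  row 4: a1 b42 b43 a4 b45
Rows 1 and 2 agree on B; apply B→E and equate their E entries.
Rows 1 and 2 agree on D; apply D→A and equate their A entries.
Rows 1 and 3 agree on D; apply D→A and equate their A entries.
Rows 1 and 2 agree on E; apply E→C and equate their C entries.
Rows 1 and 3 agree on A; apply A→E and equate their E entries.
Rows 1 and 4 agree on A; apply A→E and equate their E entries.
Rows 1 and 3 agree on E; apply E→C and equate their C entries.
Rows 1 and 4 agree on E; apply E→C and equate their C entries.
Row 1 is now all distinguished symbols — the join is lossless.

Yes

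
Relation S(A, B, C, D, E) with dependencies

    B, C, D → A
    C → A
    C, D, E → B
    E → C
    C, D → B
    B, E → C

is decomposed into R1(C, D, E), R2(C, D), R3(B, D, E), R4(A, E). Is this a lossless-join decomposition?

Chase test. Columns are A, B, C, D, E; row i has aⱼ where attribute j ∈ Ri, else bᵢⱼ.
Initial tableau (one row per fragment):
  row 1: b11 b12 a3 a4 a5
  row 2: b21 b22 a3 a4 b25
  row 3: b31 a2 b33 a4 a5
  row 4: a1 b42 b43 b44 a5
Rows 1 and 2 agree on C; apply C→A and equate their A entries.
Rows 1 and 3 agree on E; apply E→C and equate their C entries.
Rows 1 and 4 agree on E; apply E→C and equate their C entries.
Rows 1 and 2 agree on C, D; apply C, D→B and equate their B entries.
Rows 1 and 3 agree on C, D; apply C, D→B and equate their B entries.
Rows 1 and 3 agree on B, C, D; apply B, C, D→A and equate their A entries.
Rows 1 and 4 agree on C; apply C→A and equate their A entries.
Row 1 is now all distinguished symbols — the join is lossless.

Yes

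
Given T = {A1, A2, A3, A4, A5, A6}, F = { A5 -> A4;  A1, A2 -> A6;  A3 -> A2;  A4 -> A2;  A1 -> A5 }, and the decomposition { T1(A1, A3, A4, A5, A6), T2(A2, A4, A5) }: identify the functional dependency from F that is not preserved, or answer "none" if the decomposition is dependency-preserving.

Check A3 → A2: no single fragment contains all of {A2, A3}, and the restricted closure of {A3} across the fragments never reaches {A2}.
A5 → A4 is preserved.
A1, A2 → A6 is preserved.
A4 → A2 is preserved.
A1 → A5 is preserved.

A3 -> A2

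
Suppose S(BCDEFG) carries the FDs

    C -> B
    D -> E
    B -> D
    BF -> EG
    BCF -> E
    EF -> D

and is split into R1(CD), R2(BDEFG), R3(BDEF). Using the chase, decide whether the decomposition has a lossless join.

No

Chase test. Columns are BCDEFG; row i has aⱼ where attribute j ∈ Ri, else bᵢⱼ.
Initial tableau (one row per fragment):
  row 1: b11 a2 a3 b14 b15 b16
  row 2: a1 b22 a3 a4 a5 a6
  row 3: a1 b32 a3 a4 a5 b36
Rows 1 and 2 agree on D; apply D→E and equate their E entries.
Rows 2 and 3 agree on BF; apply BF→EG and equate their EG entries.
No row becomes fully distinguished — the join is lossy.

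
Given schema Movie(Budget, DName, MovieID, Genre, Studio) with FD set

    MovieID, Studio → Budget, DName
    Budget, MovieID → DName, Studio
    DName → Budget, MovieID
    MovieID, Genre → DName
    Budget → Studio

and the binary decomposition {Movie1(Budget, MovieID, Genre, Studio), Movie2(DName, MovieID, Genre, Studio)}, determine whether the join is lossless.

Common attributes: Movie1 ∩ Movie2 = {MovieID, Genre, Studio}.
Closure of {MovieID, Genre, Studio}: MovieID, Studio → Budget, DName applies, adding Budget, DName. So (MovieID, Genre, Studio)⁺ = {Budget, DName, MovieID, Genre, Studio}.
This closure contains every attribute of Movie1, so Movie1 ∩ Movie2 → Movie1. The join is lossless.

Yes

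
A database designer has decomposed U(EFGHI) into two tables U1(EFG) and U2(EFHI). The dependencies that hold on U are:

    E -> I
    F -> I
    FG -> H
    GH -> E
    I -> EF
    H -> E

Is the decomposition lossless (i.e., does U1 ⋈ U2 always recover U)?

Common attributes: U1 ∩ U2 = {EF}.
Closure of {EF}: E → I applies, adding I. So (EF)⁺ = {EFI}.
The closure contains neither all of U1 = {EFG} nor all of U2 = {EFHI}, so the common attributes are not a superkey of either fragment. The join is lossy.

No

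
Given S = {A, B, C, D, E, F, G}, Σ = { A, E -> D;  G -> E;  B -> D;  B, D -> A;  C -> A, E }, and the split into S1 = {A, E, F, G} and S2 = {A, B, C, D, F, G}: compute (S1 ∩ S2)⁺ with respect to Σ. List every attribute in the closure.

S1 ∩ S2 = {A, F, G}.
G → E applies, adding E
A, E → D applies, adding D
Closure: {A, D, E, F, G}.

A, D, E, F, G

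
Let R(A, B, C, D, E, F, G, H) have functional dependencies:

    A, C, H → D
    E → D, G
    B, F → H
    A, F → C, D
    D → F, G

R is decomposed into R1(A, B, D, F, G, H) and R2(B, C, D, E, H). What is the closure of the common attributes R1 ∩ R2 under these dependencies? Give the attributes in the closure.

R1 ∩ R2 = {B, D, H}.
D → F, G applies, adding F, G
Closure: {B, D, F, G, H}.

B, D, F, G, H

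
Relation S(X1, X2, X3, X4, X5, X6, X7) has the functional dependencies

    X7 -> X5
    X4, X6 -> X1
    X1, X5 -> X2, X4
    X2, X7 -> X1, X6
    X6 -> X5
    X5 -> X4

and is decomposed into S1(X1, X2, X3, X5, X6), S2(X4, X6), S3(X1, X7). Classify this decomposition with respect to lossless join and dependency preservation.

Lossless test (chase): Rows 1 and 2 agree on X6; apply X6→X5 and equate their X5 entries. Rows 1 and 2 agree on X5; apply X5→X4 and equate their X4 entries. Rows 1 and 2 agree on X4, X6; apply X4, X6→X1 and equate their X1 entries. Rows 1 and 2 agree on X1, X5; apply X1, X5→X2, X4 and equate their X2, X4 entries. No row becomes fully distinguished — the join is lossy.
Dependency preservation: the restricted closure of {X7} across the fragments never reaches {X5}, so X7 → X5 cannot be enforced without a join — not preserved.

lossy and not dependency-preserving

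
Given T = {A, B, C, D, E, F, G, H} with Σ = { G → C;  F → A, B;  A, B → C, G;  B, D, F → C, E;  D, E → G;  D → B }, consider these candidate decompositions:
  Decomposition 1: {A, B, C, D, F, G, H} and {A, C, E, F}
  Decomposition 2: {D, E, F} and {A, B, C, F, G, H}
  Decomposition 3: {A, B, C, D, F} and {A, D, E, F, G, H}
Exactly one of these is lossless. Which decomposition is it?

Decomposition 1: common = {A, C, F}, closure = {A, B, C, F, G} → lossy.
Decomposition 2: common = {F}, closure = {A, B, C, F, G} → lossy.
Decomposition 3: common = {A, D, F}, closure = {A, B, C, D, E, F, G} → lossless.

Decomposition 3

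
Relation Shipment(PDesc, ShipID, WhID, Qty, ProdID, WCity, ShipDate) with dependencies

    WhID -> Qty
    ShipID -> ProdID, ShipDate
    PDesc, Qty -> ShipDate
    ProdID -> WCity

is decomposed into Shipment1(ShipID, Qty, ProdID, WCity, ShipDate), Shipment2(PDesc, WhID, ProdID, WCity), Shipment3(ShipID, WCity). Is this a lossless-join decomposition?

No

Chase test. Columns are PDesc, ShipID, WhID, Qty, ProdID, WCity, ShipDate; row i has aⱼ where attribute j ∈ Shipmenti, else bᵢⱼ.
Initial tableau (one row per fragment):
  row 1: b11 a2 b13 a4 a5 a6 a7
  row 2: a1 b22 a3 b24 a5 a6 b27
  row 3: b31 a2 b33 b34 b35 a6 b37
Rows 1 and 3 agree on ShipID; apply ShipID→ProdID, ShipDate and equate their ProdID, ShipDate entries.
No row becomes fully distinguished — the join is lossy.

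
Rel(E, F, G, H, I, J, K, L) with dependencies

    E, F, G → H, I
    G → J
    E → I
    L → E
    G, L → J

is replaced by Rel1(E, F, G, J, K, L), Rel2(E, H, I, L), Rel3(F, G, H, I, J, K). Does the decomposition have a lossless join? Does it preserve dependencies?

Lossless test (chase): Rows 1 and 2 agree on E; apply E→I and equate their I entries. No row becomes fully distinguished — the join is lossy.
Dependency preservation: the restricted closure of {E, F, G} across the fragments never reaches {H, I}, so E, F, G → H, I cannot be enforced without a join — not preserved.

lossy and not dependency-preserving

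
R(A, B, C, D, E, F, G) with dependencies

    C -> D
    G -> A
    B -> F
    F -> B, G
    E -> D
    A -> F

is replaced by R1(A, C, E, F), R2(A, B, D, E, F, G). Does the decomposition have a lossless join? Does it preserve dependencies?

Lossless test: (A, E, F)⁺ = {A, B, D, E, F, G}, which contains all of one fragment — lossless.
Dependency preservation: the restricted closure of {C} across the fragments never reaches {D}, so C → D cannot be enforced without a join — not preserved.

lossless but not dependency-preserving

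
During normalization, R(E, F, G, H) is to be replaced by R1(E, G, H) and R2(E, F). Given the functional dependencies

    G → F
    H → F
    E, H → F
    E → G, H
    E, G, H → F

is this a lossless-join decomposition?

Common attributes: R1 ∩ R2 = {E}.
Closure of {E}: E → G, H applies, adding G, H; E, G, H → F applies, adding F. So (E)⁺ = {E, F, G, H}.
This closure contains every attribute of R1, so R1 ∩ R2 → R1. The join is lossless.

Yes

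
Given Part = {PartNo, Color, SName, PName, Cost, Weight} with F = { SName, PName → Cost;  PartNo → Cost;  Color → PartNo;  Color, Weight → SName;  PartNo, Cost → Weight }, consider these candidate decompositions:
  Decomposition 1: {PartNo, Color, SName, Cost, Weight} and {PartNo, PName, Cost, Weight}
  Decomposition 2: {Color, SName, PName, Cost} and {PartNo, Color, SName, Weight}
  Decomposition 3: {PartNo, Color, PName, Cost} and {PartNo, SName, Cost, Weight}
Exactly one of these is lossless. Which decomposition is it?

Decomposition 2

Decomposition 1: common = {PartNo, Cost, Weight}, closure = {PartNo, Cost, Weight} → lossy.
Decomposition 2: common = {Color, SName}, closure = {PartNo, Color, SName, Cost, Weight} → lossless.
Decomposition 3: common = {PartNo, Cost}, closure = {PartNo, Cost, Weight} → lossy.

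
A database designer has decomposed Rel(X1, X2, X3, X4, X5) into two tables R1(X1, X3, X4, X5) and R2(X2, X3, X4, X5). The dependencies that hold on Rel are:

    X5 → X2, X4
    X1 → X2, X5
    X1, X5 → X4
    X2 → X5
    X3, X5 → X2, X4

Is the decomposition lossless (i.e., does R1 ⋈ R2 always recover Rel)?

Common attributes: R1 ∩ R2 = {X3, X4, X5}.
Closure of {X3, X4, X5}: X5 → X2, X4 applies, adding X2. So (X3, X4, X5)⁺ = {X2, X3, X4, X5}.
This closure contains every attribute of R2, so R1 ∩ R2 → R2. The join is lossless.

Yes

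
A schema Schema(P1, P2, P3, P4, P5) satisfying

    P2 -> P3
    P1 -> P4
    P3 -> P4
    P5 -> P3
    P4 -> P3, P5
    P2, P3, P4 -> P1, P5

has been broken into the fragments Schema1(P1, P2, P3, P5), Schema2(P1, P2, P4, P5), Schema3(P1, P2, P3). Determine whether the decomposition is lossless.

Yes

Chase test. Columns are P1, P2, P3, P4, P5; row i has aⱼ where attribute j ∈ Schemai, else bᵢⱼ.
Initial tableau (one row per fragment):
  row 1: a1 a2 a3 b14 a5
  row 2: a1 a2 b23 a4 a5
  row 3: a1 a2 a3 b34 b35
Rows 1 and 2 agree on P2; apply P2→P3 and equate their P3 entries.
Rows 1 and 2 agree on P1; apply P1→P4 and equate their P4 entries.
Rows 1 and 3 agree on P1; apply P1→P4 and equate their P4 entries.
Rows 1 and 3 agree on P4; apply P4→P3, P5 and equate their P3, P5 entries.
Row 1 is now all distinguished symbols — the join is lossless.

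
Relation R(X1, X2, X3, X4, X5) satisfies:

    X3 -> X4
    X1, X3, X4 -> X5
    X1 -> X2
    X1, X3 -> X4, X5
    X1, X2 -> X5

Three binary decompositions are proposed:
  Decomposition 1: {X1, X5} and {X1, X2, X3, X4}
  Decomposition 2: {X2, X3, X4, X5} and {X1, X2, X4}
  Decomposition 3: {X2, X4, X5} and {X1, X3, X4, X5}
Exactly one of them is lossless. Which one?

Decomposition 1: common = {X1}, closure = {X1, X2, X5} → lossless.
Decomposition 2: common = {X2, X4}, closure = {X2, X4} → lossy.
Decomposition 3: common = {X4, X5}, closure = {X4, X5} → lossy.

Decomposition 1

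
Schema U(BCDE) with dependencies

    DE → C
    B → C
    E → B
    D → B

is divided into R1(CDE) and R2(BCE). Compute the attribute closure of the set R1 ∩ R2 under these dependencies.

BCE

R1 ∩ R2 = {CE}.
E → B applies, adding B
Closure: {BCE}.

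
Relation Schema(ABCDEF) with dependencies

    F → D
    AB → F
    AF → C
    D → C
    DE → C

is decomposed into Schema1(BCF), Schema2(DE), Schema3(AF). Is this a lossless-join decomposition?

Chase test. Columns are ABCDEF; row i has aⱼ where attribute j ∈ Schemai, else bᵢⱼ.
Initial tableau (one row per fragment):
  row 1: b11 a2 a3 b14 b15 a6
  row 2: b21 b22 b23 a4 a5 b26
  row 3: a1 b32 b33 b34 b35 a6
Rows 1 and 3 agree on F; apply F→D and equate their D entries.
Rows 1 and 3 agree on D; apply D→C and equate their C entries.
No row becomes fully distinguished — the join is lossy.

No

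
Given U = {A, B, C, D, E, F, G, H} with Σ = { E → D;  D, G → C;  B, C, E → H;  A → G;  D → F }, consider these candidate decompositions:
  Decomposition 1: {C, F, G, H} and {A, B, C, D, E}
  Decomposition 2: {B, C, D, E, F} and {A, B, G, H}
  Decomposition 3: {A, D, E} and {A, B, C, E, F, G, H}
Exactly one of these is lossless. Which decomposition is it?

Decomposition 3

Decomposition 1: common = {C}, closure = {C} → lossy.
Decomposition 2: common = {B}, closure = {B} → lossy.
Decomposition 3: common = {A, E}, closure = {A, C, D, E, F, G} → lossless.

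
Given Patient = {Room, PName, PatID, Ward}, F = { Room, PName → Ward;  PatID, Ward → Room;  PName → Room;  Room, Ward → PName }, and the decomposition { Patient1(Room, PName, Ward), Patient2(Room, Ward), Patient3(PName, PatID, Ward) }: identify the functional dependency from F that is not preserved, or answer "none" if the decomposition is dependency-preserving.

Room, PName → Ward lies within Patient1.
PatID, Ward → Room: restricted closure across fragments reaches Room.
PName → Room lies within Patient1.
Room, Ward → PName lies within Patient1.
Every dependency is enforceable on the fragments, so the decomposition is dependency-preserving.

none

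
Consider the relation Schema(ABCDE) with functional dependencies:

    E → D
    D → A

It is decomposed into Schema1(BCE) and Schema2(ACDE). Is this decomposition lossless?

Common attributes: Schema1 ∩ Schema2 = {CE}.
Closure of {CE}: E → D applies, adding D; D → A applies, adding A. So (CE)⁺ = {ACDE}.
This closure contains every attribute of Schema2, so Schema1 ∩ Schema2 → Schema2. The join is lossless.

Yes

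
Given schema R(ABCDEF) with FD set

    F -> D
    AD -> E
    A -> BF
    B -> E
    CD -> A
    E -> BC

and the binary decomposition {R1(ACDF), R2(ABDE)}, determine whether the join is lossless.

Yes

Common attributes: R1 ∩ R2 = {AD}.
Closure of {AD}: AD → E applies, adding E; A → BF applies, adding BF; E → BC applies, adding C. So (AD)⁺ = {ABCDEF}.
This closure contains every attribute of R1, so R1 ∩ R2 → R1. The join is lossless.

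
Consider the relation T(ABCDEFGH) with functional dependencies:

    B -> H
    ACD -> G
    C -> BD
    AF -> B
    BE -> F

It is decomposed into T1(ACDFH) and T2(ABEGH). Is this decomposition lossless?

No

Common attributes: T1 ∩ T2 = {AH}.
No dependency enlarges {AH}, so (AH)⁺ = {AH}.
The closure contains neither all of T1 = {ACDFH} nor all of T2 = {ABEGH}, so the common attributes are not a superkey of either fragment. The join is lossy.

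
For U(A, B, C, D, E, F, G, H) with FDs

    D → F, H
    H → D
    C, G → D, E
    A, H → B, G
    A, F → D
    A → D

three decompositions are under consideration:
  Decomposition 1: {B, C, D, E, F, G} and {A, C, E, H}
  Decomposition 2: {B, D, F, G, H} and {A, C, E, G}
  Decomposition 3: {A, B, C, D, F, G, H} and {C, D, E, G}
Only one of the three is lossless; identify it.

Decomposition 1: common = {C, E}, closure = {C, E} → lossy.
Decomposition 2: common = {G}, closure = {G} → lossy.
Decomposition 3: common = {C, D, G}, closure = {C, D, E, F, G, H} → lossless.

Decomposition 3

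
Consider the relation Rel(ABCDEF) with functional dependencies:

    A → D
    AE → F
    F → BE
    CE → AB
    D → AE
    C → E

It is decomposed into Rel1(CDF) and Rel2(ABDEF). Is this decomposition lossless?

Yes

Common attributes: Rel1 ∩ Rel2 = {DF}.
Closure of {DF}: F → BE applies, adding BE; D → AE applies, adding A. So (DF)⁺ = {ABDEF}.
This closure contains every attribute of Rel2, so Rel1 ∩ Rel2 → Rel2. The join is lossless.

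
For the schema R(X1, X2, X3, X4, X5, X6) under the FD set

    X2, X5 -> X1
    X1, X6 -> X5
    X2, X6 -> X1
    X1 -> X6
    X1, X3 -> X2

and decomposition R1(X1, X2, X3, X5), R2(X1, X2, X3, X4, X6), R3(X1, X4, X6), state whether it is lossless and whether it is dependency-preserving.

lossless and dependency-preserving

Lossless test (chase): Rows 2 and 3 agree on X1, X6; apply X1, X6→X5 and equate their X5 entries. Rows 1 and 2 agree on X1; apply X1→X6 and equate their X6 entries. Rows 1 and 2 agree on X1, X6; apply X1, X6→X5 and equate their X5 entries. Row 2 is now all distinguished symbols — the join is lossless.
Dependency preservation: X1, X6 → X5 is not contained in any single fragment, but the restricted closure of its left-hand side across the fragments still reaches the right-hand side; the remaining FDs each lie inside some fragment. All dependencies are preserved.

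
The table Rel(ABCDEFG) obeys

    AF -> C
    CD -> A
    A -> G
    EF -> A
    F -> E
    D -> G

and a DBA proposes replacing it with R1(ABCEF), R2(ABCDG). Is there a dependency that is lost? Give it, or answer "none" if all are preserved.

none

AF → C lies within R1.
CD → A lies within R2.
A → G lies within R2.
EF → A lies within R1.
F → E lies within R1.
D → G lies within R2.
Every dependency is enforceable on the fragments, so the decomposition is dependency-preserving.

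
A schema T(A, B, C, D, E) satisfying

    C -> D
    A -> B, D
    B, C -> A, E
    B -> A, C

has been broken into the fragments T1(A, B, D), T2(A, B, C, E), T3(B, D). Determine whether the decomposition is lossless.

Chase test. Columns are A, B, C, D, E; row i has aⱼ where attribute j ∈ Ti, else bᵢⱼ.
Initial tableau (one row per fragment):
  row 1: a1 a2 b13 a4 b15
  row 2: a1 a2 a3 b24 a5
  row 3: b31 a2 b33 a4 b35
Rows 1 and 2 agree on A; apply A→B, D and equate their B, D entries.
Rows 1 and 2 agree on B; apply B→A, C and equate their A, C entries.
Rows 1 and 3 agree on B; apply B→A, C and equate their A, C entries.
Rows 1 and 2 agree on B, C; apply B, C→A, E and equate their A, E entries.
Rows 1 and 3 agree on B, C; apply B, C→A, E and equate their A, E entries.
Row 1 is now all distinguished symbols — the join is lossless.

Yes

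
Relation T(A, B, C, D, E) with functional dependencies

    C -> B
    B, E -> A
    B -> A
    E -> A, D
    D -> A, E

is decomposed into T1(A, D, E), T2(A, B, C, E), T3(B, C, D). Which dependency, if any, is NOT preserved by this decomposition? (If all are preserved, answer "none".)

none

C → B lies within T2.
B, E → A lies within T2.
B → A lies within T2.
E → A, D lies within T1.
D → A, E lies within T1.
Every dependency is enforceable on the fragments, so the decomposition is dependency-preserving.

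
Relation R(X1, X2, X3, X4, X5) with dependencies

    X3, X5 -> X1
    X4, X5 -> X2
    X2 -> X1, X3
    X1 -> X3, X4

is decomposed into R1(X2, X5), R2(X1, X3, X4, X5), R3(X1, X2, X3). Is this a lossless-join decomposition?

Yes

Chase test. Columns are X1, X2, X3, X4, X5; row i has aⱼ where attribute j ∈ Ri, else bᵢⱼ.
Initial tableau (one row per fragment):
  row 1: b11 a2 b13 b14 a5
  row 2: a1 b22 a3 a4 a5
  row 3: a1 a2 a3 b34 b35
Rows 1 and 3 agree on X2; apply X2→X1, X3 and equate their X1, X3 entries.
Rows 1 and 2 agree on X1; apply X1→X3, X4 and equate their X3, X4 entries.
Rows 1 and 3 agree on X1; apply X1→X3, X4 and equate their X3, X4 entries.
Rows 1 and 2 agree on X4, X5; apply X4, X5→X2 and equate their X2 entries.
Row 1 is now all distinguished symbols — the join is lossless.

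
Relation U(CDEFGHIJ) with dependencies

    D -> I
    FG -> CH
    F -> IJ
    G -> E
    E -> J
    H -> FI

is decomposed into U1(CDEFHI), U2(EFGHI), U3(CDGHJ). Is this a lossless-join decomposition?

Chase test. Columns are CDEFGHIJ; row i has aⱼ where attribute j ∈ Ui, else bᵢⱼ.
Initial tableau (one row per fragment):
  row 1: a1 a2 a3 a4 b15 a6 a7 b18
  row 2: b21 b22 a3 a4 a5 a6 a7 b28
  row 3: a1 a2 b33 b34 a5 a6 b37 a8
Rows 1 and 3 agree on D; apply D→I and equate their I entries.
Rows 1 and 2 agree on F; apply F→IJ and equate their IJ entries.
Rows 2 and 3 agree on G; apply G→E and equate their E entries.
Rows 1 and 3 agree on E; apply E→J and equate their J entries.
Rows 1 and 3 agree on H; apply H→FI and equate their FI entries.
Rows 2 and 3 agree on FG; apply FG→CH and equate their CH entries.
Row 3 is now all distinguished symbols — the join is lossless.

Yes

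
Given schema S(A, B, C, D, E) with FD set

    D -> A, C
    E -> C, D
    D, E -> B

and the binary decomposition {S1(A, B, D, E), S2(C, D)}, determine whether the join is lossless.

Yes

Common attributes: S1 ∩ S2 = {D}.
Closure of {D}: D → A, C applies, adding A, C. So (D)⁺ = {A, C, D}.
This closure contains every attribute of S2, so S1 ∩ S2 → S2. The join is lossless.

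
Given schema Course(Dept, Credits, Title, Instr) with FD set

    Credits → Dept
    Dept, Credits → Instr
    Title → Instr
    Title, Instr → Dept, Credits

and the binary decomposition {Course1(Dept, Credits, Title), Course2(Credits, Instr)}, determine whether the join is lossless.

Common attributes: Course1 ∩ Course2 = {Credits}.
Closure of {Credits}: Credits → Dept applies, adding Dept; Dept, Credits → Instr applies, adding Instr. So (Credits)⁺ = {Dept, Credits, Instr}.
This closure contains every attribute of Course2, so Course1 ∩ Course2 → Course2. The join is lossless.

Yes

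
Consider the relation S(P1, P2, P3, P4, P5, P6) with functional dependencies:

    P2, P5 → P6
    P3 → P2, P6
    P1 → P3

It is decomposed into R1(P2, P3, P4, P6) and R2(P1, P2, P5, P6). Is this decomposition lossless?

Common attributes: R1 ∩ R2 = {P2, P6}.
No dependency enlarges {P2, P6}, so (P2, P6)⁺ = {P2, P6}.
The closure contains neither all of R1 = {P2, P3, P4, P6} nor all of R2 = {P1, P2, P5, P6}, so the common attributes are not a superkey of either fragment. The join is lossy.

No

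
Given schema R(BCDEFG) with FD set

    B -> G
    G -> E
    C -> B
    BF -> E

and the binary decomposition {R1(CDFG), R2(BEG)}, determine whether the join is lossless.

No

Common attributes: R1 ∩ R2 = {G}.
Closure of {G}: G → E applies, adding E. So (G)⁺ = {EG}.
The closure contains neither all of R1 = {CDFG} nor all of R2 = {BEG}, so the common attributes are not a superkey of either fragment. The join is lossy.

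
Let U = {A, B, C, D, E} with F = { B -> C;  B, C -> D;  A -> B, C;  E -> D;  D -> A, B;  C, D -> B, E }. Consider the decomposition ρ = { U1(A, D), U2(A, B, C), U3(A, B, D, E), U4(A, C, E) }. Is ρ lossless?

Yes

Chase test. Columns are A, B, C, D, E; row i has aⱼ where attribute j ∈ Ui, else bᵢⱼ.
Initial tableau (one row per fragment):
  row 1: a1 b12 b13 a4 b15
  row 2: a1 a2 a3 b24 b25
  row 3: a1 a2 b33 a4 a5
  row 4: a1 b42 a3 b44 a5
Rows 2 and 3 agree on B; apply B→C and equate their C entries.
Rows 2 and 3 agree on B, C; apply B, C→D and equate their D entries.
Rows 1 and 2 agree on A; apply A→B, C and equate their B, C entries.
Rows 1 and 4 agree on A; apply A→B, C and equate their B, C entries.
Rows 3 and 4 agree on E; apply E→D and equate their D entries.
Rows 1 and 2 agree on C, D; apply C, D→B, E and equate their B, E entries.
Rows 1 and 3 agree on C, D; apply C, D→B, E and equate their B, E entries.
Row 1 is now all distinguished symbols — the join is lossless.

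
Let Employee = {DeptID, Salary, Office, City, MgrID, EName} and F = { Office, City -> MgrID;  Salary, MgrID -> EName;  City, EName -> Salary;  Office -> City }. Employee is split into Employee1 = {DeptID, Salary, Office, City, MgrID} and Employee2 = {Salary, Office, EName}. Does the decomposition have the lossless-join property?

Yes

Common attributes: Employee1 ∩ Employee2 = {Salary, Office}.
Closure of {Salary, Office}: Office → City applies, adding City; Office, City → MgrID applies, adding MgrID; Salary, MgrID → EName applies, adding EName. So (Salary, Office)⁺ = {Salary, Office, City, MgrID, EName}.
This closure contains every attribute of Employee2, so Employee1 ∩ Employee2 → Employee2. The join is lossless.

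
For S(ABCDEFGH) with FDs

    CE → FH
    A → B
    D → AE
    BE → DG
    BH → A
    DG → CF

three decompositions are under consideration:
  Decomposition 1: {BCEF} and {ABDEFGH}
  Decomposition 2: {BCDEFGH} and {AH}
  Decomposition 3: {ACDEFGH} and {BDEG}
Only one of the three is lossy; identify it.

Decomposition 1: common = {BEF}, closure = {ABCDEFGH} → lossless.
Decomposition 2: common = {H}, closure = {H} → lossy.
Decomposition 3: common = {DEG}, closure = {ABCDEFGH} → lossless.

Decomposition 2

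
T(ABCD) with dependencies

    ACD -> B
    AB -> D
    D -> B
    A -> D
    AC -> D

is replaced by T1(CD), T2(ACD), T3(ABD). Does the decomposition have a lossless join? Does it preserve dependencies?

Lossless test (chase): Rows 1 and 2 agree on D; apply D→B and equate their B entries. Rows 1 and 3 agree on D; apply D→B and equate their B entries. Row 2 is now all distinguished symbols — the join is lossless.
Dependency preservation: ACD → B is not contained in any single fragment, but the restricted closure of its left-hand side across the fragments still reaches the right-hand side; the remaining FDs each lie inside some fragment. All dependencies are preserved.

lossless and dependency-preserving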